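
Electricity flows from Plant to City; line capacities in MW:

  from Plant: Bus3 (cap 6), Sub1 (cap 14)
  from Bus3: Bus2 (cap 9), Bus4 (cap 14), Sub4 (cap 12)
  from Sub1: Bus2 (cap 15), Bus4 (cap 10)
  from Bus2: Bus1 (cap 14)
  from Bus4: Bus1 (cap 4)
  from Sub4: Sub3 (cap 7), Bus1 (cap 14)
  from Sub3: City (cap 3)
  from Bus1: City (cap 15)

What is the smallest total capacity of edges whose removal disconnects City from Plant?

Augment Plant→Bus3→Bus2→Bus1→City: bottleneck 6, flow now 6.
Augment Plant→Sub1→Bus2→Bus1→City: bottleneck 8, flow now 14.
Augment Plant→Sub1→Bus4→Bus1→City: bottleneck 1, flow now 15.
Augment Plant→Sub1→Bus2→Bus3→Sub4→Sub3→City: bottleneck 3, flow now 18. (uses reverse residual edge)
No augmenting path remains; maximum flow = 18.
By max-flow min-cut, the minimum cut capacity equals the max flow.
In the residual graph, reachable from Plant: {Plant, Bus3, Sub1, Bus2, Bus4, Sub4, Sub3, Bus1}.
Min-cut edges: Sub3→City (3), Bus1→City (15); capacity 3 + 15 = 18.

18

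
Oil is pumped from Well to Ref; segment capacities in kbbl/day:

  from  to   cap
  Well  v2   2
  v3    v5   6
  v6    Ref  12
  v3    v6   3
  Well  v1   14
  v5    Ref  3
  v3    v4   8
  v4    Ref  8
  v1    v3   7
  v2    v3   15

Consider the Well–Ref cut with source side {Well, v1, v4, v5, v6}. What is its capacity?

Edges leaving {Well, v1, v4, v5, v6}: Well→v2 (2), v1→v3 (7), v4→Ref (8), v5→Ref (3), v6→Ref (12).
Cut capacity = 2 + 7 + 8 + 3 + 12 = 32.

32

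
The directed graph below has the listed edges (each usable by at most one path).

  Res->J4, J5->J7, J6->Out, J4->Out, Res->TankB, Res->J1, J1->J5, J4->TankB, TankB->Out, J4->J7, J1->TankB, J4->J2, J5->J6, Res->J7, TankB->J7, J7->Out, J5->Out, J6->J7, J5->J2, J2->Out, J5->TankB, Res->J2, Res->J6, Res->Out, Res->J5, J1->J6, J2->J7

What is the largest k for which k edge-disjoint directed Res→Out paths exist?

7

Assign every edge capacity 1; by Menger, the answer equals the max flow.
Path Res→Out (+1); total 1.
Path Res→J4→Out (+1); total 2.
Path Res→J5→Out (+1); total 3.
Path Res→J2→Out (+1); total 4.
Path Res→TankB→Out (+1); total 5.
Path Res→J6→Out (+1); total 6.
Path Res→J7→Out (+1); total 7.
No residual Res→Out path; max flow = 7.
Certifying cut of size 7: {J2→Out, J5→Out, J6→Out, J7→Out, Res→J4, Res→Out, TankB→Out}.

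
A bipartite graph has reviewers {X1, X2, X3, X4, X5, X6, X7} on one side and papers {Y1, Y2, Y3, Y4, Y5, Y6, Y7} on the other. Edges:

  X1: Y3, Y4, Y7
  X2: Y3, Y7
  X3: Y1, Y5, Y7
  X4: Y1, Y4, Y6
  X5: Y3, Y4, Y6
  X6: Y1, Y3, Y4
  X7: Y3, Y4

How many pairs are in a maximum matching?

Unit-capacity flow: source→left, listed edges, right→sink; max matching = max flow.
Augmenting path X1→Y3 (+1); matched 1.
Augmenting path X2→Y7 (+1); matched 2.
Augmenting path X3→Y1 (+1); matched 3.
Augmenting path X4→Y4 (+1); matched 4.
Augmenting path X5→Y6 (+1); matched 5.
Augmenting path X6→Y1→X3→Y5 (+1); matched 6.
No augmenting path remains; maximum matching = 6.
König certificate: {X3, Y1, Y3, Y4, Y6, Y7} is a vertex cover of size 6 (every listed pair touches it), so no matching can be larger.

6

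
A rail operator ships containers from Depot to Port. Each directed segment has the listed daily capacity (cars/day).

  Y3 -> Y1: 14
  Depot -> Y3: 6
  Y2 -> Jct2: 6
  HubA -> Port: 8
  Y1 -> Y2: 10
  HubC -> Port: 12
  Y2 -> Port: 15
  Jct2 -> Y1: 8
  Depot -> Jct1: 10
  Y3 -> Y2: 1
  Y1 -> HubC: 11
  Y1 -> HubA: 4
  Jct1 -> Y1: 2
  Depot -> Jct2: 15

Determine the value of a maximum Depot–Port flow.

16

Augment Depot→Y3→Y2→Port: bottleneck 1, flow now 1.
Augment Depot→Jct2→Y1→HubC→Port: bottleneck 8, flow now 9.
Augment Depot→Jct1→Y1→HubC→Port: bottleneck 2, flow now 11.
Augment Depot→Y3→Y1→HubC→Port: bottleneck 1, flow now 12.
Augment Depot→Y3→Y1→HubA→Port: bottleneck 4, flow now 16.
No augmenting path remains; maximum flow = 16.
In the residual graph, reachable from Depot: {Depot, Jct2, Jct1}.
Min-cut edges: Depot→Y3 (6), Jct2→Y1 (8), Jct1→Y1 (2); capacity 6 + 8 + 2 = 16.
This cut is saturated, so no flow can exceed 16.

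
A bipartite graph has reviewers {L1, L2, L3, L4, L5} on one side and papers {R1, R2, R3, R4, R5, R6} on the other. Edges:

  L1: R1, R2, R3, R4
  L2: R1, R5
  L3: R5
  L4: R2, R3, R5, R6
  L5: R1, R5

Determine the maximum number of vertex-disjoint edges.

Unit-capacity flow: source→left, listed edges, right→sink; max matching = max flow.
Augmenting path L1→R1 (+1); matched 1.
Augmenting path L2→R5 (+1); matched 2.
Augmenting path L4→R2 (+1); matched 3.
Augmenting path L5→R1→L1→R3 (+1); matched 4.
No augmenting path remains; maximum matching = 4.
König certificate: {L1, L4, R1, R5} is a vertex cover of size 4 (every listed pair touches it), so no matching can be larger.

4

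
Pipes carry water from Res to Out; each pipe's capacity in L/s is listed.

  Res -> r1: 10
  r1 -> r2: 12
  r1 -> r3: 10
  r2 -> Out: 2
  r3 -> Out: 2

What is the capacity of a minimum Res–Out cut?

4

Augment Res→r1→r2→Out: bottleneck 2, flow now 2.
Augment Res→r1→r3→Out: bottleneck 2, flow now 4.
No augmenting path remains; maximum flow = 4.
By max-flow min-cut, the minimum cut capacity equals the max flow.
In the residual graph, reachable from Res: {Res, r1, r2, r3}.
Min-cut edges: r2→Out (2), r3→Out (2); capacity 2 + 2 = 4.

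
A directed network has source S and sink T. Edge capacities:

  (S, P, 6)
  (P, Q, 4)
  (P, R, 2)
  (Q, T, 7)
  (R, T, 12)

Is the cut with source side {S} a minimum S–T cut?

Given cut capacity: 6 = 6.
Augment S→P→Q→T: bottleneck 4, flow now 4.
Augment S→P→R→T: bottleneck 2, flow now 6.
No augmenting path remains; maximum flow = 6.
Cut capacity 6 equals the max flow, so it is a minimum cut.

Yes — it is a minimum cut (capacity 6).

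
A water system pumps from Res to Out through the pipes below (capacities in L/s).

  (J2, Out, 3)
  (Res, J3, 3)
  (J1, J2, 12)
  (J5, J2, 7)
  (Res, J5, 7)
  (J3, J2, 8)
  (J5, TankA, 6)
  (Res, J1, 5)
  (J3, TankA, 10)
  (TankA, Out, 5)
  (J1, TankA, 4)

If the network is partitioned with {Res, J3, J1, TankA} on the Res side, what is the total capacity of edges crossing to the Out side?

Edges leaving {Res, J3, J1, TankA}: Res→J5 (7), J3→J2 (8), J1→J2 (12), TankA→Out (5).
Cut capacity = 7 + 8 + 12 + 5 = 32.

32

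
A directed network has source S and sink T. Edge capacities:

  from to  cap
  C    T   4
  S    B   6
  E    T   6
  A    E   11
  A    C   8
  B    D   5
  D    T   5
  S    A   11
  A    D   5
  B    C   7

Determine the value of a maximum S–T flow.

15

Augment S→A→C→T: bottleneck 4, flow now 4.
Augment S→A→D→T: bottleneck 5, flow now 9.
Augment S→A→E→T: bottleneck 2, flow now 11.
Augment S→B→C→A→E→T: bottleneck 4, flow now 15. (uses reverse residual edge)
No augmenting path remains; maximum flow = 15.
In the residual graph, reachable from S: {S, A, B, C, D, E}.
Min-cut edges: C→T (4), D→T (5), E→T (6); capacity 4 + 5 + 6 = 15.
This cut is saturated, so no flow can exceed 15.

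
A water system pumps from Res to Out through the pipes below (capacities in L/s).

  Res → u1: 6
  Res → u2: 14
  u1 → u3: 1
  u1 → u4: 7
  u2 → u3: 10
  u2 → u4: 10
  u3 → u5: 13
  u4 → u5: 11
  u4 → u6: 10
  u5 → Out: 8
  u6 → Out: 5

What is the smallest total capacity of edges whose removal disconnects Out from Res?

Augment Res→u1→u3→u5→Out: bottleneck 1, flow now 1.
Augment Res→u1→u4→u5→Out: bottleneck 5, flow now 6.
Augment Res→u2→u3→u5→Out: bottleneck 2, flow now 8.
Augment Res→u2→u4→u6→Out: bottleneck 5, flow now 13.
No augmenting path remains; maximum flow = 13.
By max-flow min-cut, the minimum cut capacity equals the max flow.
In the residual graph, reachable from Res: {Res, u1, u2, u3, u4, u5, u6}.
Min-cut edges: u5→Out (8), u6→Out (5); capacity 8 + 5 = 13.

13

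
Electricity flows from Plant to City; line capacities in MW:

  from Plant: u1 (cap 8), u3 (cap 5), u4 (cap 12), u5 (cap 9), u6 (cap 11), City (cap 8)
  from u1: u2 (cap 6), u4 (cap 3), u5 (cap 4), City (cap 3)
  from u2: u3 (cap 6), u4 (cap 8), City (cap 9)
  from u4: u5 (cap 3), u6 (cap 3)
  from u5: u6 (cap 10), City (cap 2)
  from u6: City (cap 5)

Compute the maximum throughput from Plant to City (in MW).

23

Augment Plant→City: bottleneck 8, flow now 8.
Augment Plant→u1→City: bottleneck 3, flow now 11.
Augment Plant→u5→City: bottleneck 2, flow now 13.
Augment Plant→u6→City: bottleneck 5, flow now 18.
Augment Plant→u1→u2→City: bottleneck 5, flow now 23.
No augmenting path remains; maximum flow = 23.
In the residual graph, reachable from Plant: {Plant, u3, u4, u5, u6}.
Min-cut edges: Plant→u1 (8), Plant→City (8), u5→City (2), u6→City (5); capacity 8 + 8 + 2 + 5 = 23.
This cut is saturated, so no flow can exceed 23.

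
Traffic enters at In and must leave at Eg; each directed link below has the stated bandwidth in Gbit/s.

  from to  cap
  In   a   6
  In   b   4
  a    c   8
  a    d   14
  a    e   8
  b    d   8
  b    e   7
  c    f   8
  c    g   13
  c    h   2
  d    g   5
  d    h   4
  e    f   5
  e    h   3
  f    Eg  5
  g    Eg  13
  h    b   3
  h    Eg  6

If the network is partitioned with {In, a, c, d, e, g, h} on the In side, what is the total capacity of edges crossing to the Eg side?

39

Edges leaving {In, a, c, d, e, g, h}: In→b (4), c→f (8), e→f (5), g→Eg (13), h→b (3), h→Eg (6).
Cut capacity = 4 + 8 + 5 + 13 + 3 + 6 = 39.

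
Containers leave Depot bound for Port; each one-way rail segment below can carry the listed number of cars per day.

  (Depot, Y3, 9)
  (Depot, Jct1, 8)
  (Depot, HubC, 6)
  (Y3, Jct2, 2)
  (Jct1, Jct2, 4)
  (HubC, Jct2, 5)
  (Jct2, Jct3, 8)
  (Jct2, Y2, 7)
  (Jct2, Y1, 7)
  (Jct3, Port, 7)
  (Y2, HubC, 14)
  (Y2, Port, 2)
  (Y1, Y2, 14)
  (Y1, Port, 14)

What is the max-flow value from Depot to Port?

Augment Depot→Y3→Jct2→Jct3→Port: bottleneck 2, flow now 2.
Augment Depot→Jct1→Jct2→Jct3→Port: bottleneck 4, flow now 6.
Augment Depot→HubC→Jct2→Jct3→Port: bottleneck 1, flow now 7.
Augment Depot→HubC→Jct2→Y2→Port: bottleneck 2, flow now 9.
Augment Depot→HubC→Jct2→Y1→Port: bottleneck 2, flow now 11.
No augmenting path remains; maximum flow = 11.
In the residual graph, reachable from Depot: {Depot, Y3, Jct1, HubC}.
Min-cut edges: Y3→Jct2 (2), Jct1→Jct2 (4), HubC→Jct2 (5); capacity 2 + 4 + 5 = 11.
This cut is saturated, so no flow can exceed 11.

11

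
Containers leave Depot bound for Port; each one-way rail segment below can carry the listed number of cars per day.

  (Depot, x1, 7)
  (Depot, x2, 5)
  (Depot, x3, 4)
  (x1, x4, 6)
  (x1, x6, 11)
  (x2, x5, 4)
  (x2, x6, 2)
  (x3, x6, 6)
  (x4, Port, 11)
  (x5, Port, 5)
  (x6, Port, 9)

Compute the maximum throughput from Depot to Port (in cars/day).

16

Augment Depot→x1→x4→Port: bottleneck 6, flow now 6.
Augment Depot→x1→x6→Port: bottleneck 1, flow now 7.
Augment Depot→x2→x5→Port: bottleneck 4, flow now 11.
Augment Depot→x2→x6→Port: bottleneck 1, flow now 12.
Augment Depot→x3→x6→Port: bottleneck 4, flow now 16.
No augmenting path remains; maximum flow = 16.
In the residual graph, reachable from Depot: {Depot}.
Min-cut edges: Depot→x1 (7), Depot→x2 (5), Depot→x3 (4); capacity 7 + 5 + 4 = 16.
This cut is saturated, so no flow can exceed 16.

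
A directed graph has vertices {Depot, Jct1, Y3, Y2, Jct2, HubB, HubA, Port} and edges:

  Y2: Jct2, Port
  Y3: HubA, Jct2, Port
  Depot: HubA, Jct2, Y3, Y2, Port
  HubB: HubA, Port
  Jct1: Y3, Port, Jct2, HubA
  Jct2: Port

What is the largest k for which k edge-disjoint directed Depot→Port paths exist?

4

Assign every edge capacity 1; by Menger, the answer equals the max flow.
Path Depot→Port (+1); total 1.
Path Depot→Y3→Port (+1); total 2.
Path Depot→Y2→Port (+1); total 3.
Path Depot→Jct2→Port (+1); total 4.
No residual Depot→Port path; max flow = 4.
Certifying cut of size 4: {Depot→Jct2, Depot→Port, Depot→Y2, Depot→Y3}.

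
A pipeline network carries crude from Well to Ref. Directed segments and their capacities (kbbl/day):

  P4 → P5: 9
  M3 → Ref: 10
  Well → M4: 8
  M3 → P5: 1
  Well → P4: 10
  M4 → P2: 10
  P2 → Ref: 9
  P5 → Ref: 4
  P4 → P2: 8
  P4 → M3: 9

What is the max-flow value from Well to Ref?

Augment Well→P4→P2→Ref: bottleneck 8, flow now 8.
Augment Well→P4→M3→Ref: bottleneck 2, flow now 10.
Augment Well→M4→P2→Ref: bottleneck 1, flow now 11.
Augment Well→M4→P2→P4→M3→Ref: bottleneck 7, flow now 18. (uses reverse residual edge)
No augmenting path remains; maximum flow = 18.
In the residual graph, reachable from Well: {Well}.
Min-cut edges: Well→P4 (10), Well→M4 (8); capacity 10 + 8 = 18.
This cut is saturated, so no flow can exceed 18.

18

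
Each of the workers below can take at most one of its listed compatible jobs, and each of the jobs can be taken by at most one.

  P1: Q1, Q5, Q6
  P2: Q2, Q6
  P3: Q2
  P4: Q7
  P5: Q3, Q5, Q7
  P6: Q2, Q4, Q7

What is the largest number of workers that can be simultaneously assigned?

6

Unit-capacity flow: source→left, listed edges, right→sink; max matching = max flow.
Augmenting path P1→Q1 (+1); matched 1.
Augmenting path P2→Q2 (+1); matched 2.
Augmenting path P4→Q7 (+1); matched 3.
Augmenting path P5→Q3 (+1); matched 4.
Augmenting path P6→Q4 (+1); matched 5.
Augmenting path P3→Q2→P2→Q6 (+1); matched 6.
No augmenting path remains; maximum matching = 6.
König certificate: {P1, P2, P3, P4, P5, P6} is a vertex cover of size 6 (every listed pair touches it), so no matching can be larger.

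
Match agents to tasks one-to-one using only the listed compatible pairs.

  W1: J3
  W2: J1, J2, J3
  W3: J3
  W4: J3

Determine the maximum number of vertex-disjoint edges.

Unit-capacity flow: source→left, listed edges, right→sink; max matching = max flow.
Augmenting path W1→J3 (+1); matched 1.
Augmenting path W2→J1 (+1); matched 2.
No augmenting path remains; maximum matching = 2.
König certificate: {W2, J3} is a vertex cover of size 2 (every listed pair touches it), so no matching can be larger.

2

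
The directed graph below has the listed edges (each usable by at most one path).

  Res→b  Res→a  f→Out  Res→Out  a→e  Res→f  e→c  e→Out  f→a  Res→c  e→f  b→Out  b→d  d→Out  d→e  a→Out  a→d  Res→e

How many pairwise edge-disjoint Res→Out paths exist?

Assign every edge capacity 1; by Menger, the answer equals the max flow.
Path Res→Out (+1); total 1.
Path Res→a→Out (+1); total 2.
Path Res→b→Out (+1); total 3.
Path Res→e→Out (+1); total 4.
Path Res→f→Out (+1); total 5.
No residual Res→Out path; max flow = 5.
Certifying cut of size 5: {Res→Out, Res→a, Res→b, Res→e, Res→f}.

5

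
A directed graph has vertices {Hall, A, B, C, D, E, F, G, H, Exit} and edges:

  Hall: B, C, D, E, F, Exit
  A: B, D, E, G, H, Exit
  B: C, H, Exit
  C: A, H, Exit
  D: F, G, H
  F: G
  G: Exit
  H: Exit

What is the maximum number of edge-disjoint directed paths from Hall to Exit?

5

Assign every edge capacity 1; by Menger, the answer equals the max flow.
Augment Hall→Exit (+1); total 1.
Augment Hall→B→Exit (+1); total 2.
Augment Hall→C→Exit (+1); total 3.
Augment Hall→D→G→Exit (+1); total 4.
Augment Hall→F→G→D→H→Exit (+1); total 5. (traverses D→G backwards in the residual graph, cancelling flow on it)
After the cancellation the 5 edge-disjoint paths are: Hall→B→Exit; Hall→C→Exit; Hall→D→H→Exit; Hall→F→G→Exit; Hall→Exit.
No residual Hall→Exit path; max flow = 5.
Certifying cut of size 5: {Hall→B, Hall→C, Hall→D, Hall→Exit, Hall→F}.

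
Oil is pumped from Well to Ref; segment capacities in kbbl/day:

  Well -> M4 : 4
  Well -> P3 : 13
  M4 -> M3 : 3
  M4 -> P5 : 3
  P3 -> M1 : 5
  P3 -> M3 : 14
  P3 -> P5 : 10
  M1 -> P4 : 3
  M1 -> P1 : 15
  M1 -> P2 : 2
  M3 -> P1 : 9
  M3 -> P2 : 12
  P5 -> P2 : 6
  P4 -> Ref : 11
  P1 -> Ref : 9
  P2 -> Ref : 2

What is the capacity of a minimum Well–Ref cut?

14

Augment Well→M4→M3→P1→Ref: bottleneck 3, flow now 3.
Augment Well→M4→P5→P2→Ref: bottleneck 1, flow now 4.
Augment Well→P3→M1→P4→Ref: bottleneck 3, flow now 7.
Augment Well→P3→M1→P1→Ref: bottleneck 2, flow now 9.
Augment Well→P3→M3→P1→Ref: bottleneck 4, flow now 13.
Augment Well→P3→M3→P2→Ref: bottleneck 1, flow now 14.
No augmenting path remains; maximum flow = 14.
By max-flow min-cut, the minimum cut capacity equals the max flow.
In the residual graph, reachable from Well: {Well, M4, P3, M1, M3, P5, P1, P2}.
Min-cut edges: M1→P4 (3), P1→Ref (9), P2→Ref (2); capacity 3 + 9 + 2 = 14.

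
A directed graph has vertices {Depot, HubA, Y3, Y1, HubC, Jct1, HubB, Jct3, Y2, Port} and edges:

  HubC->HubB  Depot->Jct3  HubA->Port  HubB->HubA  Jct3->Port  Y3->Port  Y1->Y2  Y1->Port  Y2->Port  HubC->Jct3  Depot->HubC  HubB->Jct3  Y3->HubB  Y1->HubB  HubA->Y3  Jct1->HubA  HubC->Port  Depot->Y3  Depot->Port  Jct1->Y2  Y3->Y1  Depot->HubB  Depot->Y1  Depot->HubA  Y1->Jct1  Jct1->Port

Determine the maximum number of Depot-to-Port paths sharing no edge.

Assign every edge capacity 1; by Menger, the answer equals the max flow.
Path Depot→Port (+1); total 1.
Path Depot→HubA→Port (+1); total 2.
Path Depot→Y3→Port (+1); total 3.
Path Depot→Y1→Port (+1); total 4.
Path Depot→HubC→Port (+1); total 5.
Path Depot→Jct3→Port (+1); total 6.
Path Depot→HubB→HubA→Y3→Y1→Jct1→Port (+1); total 7.
No residual Depot→Port path; max flow = 7.
Certifying cut of size 7: {Depot→HubA, Depot→HubB, Depot→HubC, Depot→Jct3, Depot→Port, Depot→Y1, Depot→Y3}.

7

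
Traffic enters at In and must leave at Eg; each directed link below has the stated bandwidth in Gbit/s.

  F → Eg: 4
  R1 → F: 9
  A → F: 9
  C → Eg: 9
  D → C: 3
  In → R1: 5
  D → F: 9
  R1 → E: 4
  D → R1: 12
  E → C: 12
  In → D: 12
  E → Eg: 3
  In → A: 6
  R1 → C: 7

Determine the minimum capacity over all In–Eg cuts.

Augment In→D→F→Eg: bottleneck 4, flow now 4.
Augment In→D→C→Eg: bottleneck 3, flow now 7.
Augment In→R1→E→Eg: bottleneck 3, flow now 10.
Augment In→R1→C→Eg: bottleneck 2, flow now 12.
Augment In→D→R1→C→Eg: bottleneck 4, flow now 16.
No augmenting path remains; maximum flow = 16.
By max-flow min-cut, the minimum cut capacity equals the max flow.
In the residual graph, reachable from In: {In, D, R1, A, E, F, C}.
Min-cut edges: E→Eg (3), F→Eg (4), C→Eg (9); capacity 3 + 4 + 9 = 16.

16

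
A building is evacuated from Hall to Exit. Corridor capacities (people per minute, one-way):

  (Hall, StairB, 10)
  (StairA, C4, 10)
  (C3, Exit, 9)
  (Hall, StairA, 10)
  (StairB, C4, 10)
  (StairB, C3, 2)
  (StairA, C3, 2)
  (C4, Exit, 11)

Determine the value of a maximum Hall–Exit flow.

Augment Hall→StairB→C4→Exit: bottleneck 10, flow now 10.
Augment Hall→StairA→C4→Exit: bottleneck 1, flow now 11.
Augment Hall→StairA→C3→Exit: bottleneck 2, flow now 13.
Augment Hall→StairA→C4→StairB→C3→Exit: bottleneck 2, flow now 15. (uses reverse residual edge)
No augmenting path remains; maximum flow = 15.
In the residual graph, reachable from Hall: {Hall, StairB, StairA, C4}.
Min-cut edges: StairB→C3 (2), StairA→C3 (2), C4→Exit (11); capacity 2 + 2 + 11 = 15.
This cut is saturated, so no flow can exceed 15.

15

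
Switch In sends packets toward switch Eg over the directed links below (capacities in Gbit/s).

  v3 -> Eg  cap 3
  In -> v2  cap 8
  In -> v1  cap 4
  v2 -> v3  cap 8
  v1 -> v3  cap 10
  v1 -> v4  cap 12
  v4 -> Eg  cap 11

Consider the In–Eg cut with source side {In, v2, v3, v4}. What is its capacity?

Edges leaving {In, v2, v3, v4}: In→v1 (4), v3→Eg (3), v4→Eg (11).
Cut capacity = 4 + 3 + 11 = 18.

18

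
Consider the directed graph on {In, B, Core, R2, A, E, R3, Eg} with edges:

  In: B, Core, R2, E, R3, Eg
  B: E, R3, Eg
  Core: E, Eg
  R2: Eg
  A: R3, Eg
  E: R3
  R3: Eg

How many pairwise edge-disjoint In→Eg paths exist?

Assign every edge capacity 1; by Menger, the answer equals the max flow.
Path In→Eg (+1); total 1.
Path In→B→Eg (+1); total 2.
Path In→Core→Eg (+1); total 3.
Path In→R2→Eg (+1); total 4.
Path In→R3→Eg (+1); total 5.
No residual In→Eg path; max flow = 5.
Certifying cut of size 5: {In→B, In→Core, In→Eg, In→R2, R3→Eg}.

5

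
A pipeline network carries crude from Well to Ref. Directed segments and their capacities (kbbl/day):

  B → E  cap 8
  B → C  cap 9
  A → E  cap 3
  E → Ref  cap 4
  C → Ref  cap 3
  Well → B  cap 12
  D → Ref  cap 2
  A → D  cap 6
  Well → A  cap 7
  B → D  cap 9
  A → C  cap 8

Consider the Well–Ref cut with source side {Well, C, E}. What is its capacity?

26

Edges leaving {Well, C, E}: Well→A (7), Well→B (12), C→Ref (3), E→Ref (4).
Cut capacity = 7 + 12 + 3 + 4 = 26.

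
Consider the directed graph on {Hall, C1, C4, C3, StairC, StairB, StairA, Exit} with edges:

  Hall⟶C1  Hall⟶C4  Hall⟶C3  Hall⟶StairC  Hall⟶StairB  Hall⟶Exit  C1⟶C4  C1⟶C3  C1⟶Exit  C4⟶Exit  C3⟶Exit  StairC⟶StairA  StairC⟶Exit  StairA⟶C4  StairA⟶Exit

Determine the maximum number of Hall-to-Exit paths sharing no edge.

5

Assign every edge capacity 1; by Menger, the answer equals the max flow.
Path Hall→Exit (+1); total 1.
Path Hall→C1→Exit (+1); total 2.
Path Hall→C4→Exit (+1); total 3.
Path Hall→C3→Exit (+1); total 4.
Path Hall→StairC→Exit (+1); total 5.
No residual Hall→Exit path; max flow = 5.
Certifying cut of size 5: {Hall→C1, Hall→C3, Hall→C4, Hall→Exit, Hall→StairC}.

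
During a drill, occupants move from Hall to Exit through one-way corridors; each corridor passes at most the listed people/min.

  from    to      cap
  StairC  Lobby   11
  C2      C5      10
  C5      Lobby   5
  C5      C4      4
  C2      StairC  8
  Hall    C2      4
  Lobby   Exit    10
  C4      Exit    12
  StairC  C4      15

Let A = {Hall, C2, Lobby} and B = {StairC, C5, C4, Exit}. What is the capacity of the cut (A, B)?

Edges leaving {Hall, C2, Lobby}: C2→StairC (8), C2→C5 (10), Lobby→Exit (10).
Cut capacity = 8 + 10 + 10 = 28.

28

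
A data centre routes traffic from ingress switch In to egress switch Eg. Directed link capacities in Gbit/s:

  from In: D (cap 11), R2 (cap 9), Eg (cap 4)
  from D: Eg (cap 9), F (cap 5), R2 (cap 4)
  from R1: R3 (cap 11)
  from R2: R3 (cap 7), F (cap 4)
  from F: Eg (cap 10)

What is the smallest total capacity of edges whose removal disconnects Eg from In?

Augment In→Eg: bottleneck 4, flow now 4.
Augment In→D→Eg: bottleneck 9, flow now 13.
Augment In→D→F→Eg: bottleneck 2, flow now 15.
Augment In→R2→F→Eg: bottleneck 4, flow now 19.
No augmenting path remains; maximum flow = 19.
By max-flow min-cut, the minimum cut capacity equals the max flow.
In the residual graph, reachable from In: {In, R2, R3}.
Min-cut edges: In→D (11), In→Eg (4), R2→F (4); capacity 11 + 4 + 4 = 19.

19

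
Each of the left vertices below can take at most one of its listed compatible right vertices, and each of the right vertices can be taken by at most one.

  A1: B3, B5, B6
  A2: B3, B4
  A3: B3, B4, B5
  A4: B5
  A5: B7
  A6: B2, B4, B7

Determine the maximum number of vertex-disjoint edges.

Unit-capacity flow: source→left, listed edges, right→sink; max matching = max flow.
Augmenting path A1→B3 (+1); matched 1.
Augmenting path A2→B4 (+1); matched 2.
Augmenting path A3→B5 (+1); matched 3.
Augmenting path A5→B7 (+1); matched 4.
Augmenting path A6→B2 (+1); matched 5.
Augmenting path A4→B5→A3→B3→A1→B6 (+1); matched 6.
No augmenting path remains; maximum matching = 6.
König certificate: {A1, A2, A3, A4, A5, A6} is a vertex cover of size 6 (every listed pair touches it), so no matching can be larger.

6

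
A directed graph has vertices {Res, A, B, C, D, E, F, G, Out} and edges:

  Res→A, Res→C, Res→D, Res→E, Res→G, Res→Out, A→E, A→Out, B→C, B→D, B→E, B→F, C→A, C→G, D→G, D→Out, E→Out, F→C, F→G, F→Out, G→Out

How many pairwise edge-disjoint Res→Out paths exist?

Assign every edge capacity 1; by Menger, the answer equals the max flow.
Path Res→Out (+1); total 1.
Path Res→A→Out (+1); total 2.
Path Res→D→Out (+1); total 3.
Path Res→E→Out (+1); total 4.
Path Res→G→Out (+1); total 5.
No residual Res→Out path; max flow = 5.
Certifying cut of size 5: {A→Out, E→Out, G→Out, Res→D, Res→Out}.

5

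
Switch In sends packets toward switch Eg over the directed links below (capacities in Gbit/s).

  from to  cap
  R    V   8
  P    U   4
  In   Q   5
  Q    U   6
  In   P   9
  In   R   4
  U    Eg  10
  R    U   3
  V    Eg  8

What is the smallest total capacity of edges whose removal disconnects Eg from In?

13

Augment In→P→U→Eg: bottleneck 4, flow now 4.
Augment In→Q→U→Eg: bottleneck 5, flow now 9.
Augment In→R→U→Eg: bottleneck 1, flow now 10.
Augment In→R→V→Eg: bottleneck 3, flow now 13.
No augmenting path remains; maximum flow = 13.
By max-flow min-cut, the minimum cut capacity equals the max flow.
In the residual graph, reachable from In: {In, P}.
Min-cut edges: In→Q (5), In→R (4), P→U (4); capacity 5 + 4 + 4 = 13.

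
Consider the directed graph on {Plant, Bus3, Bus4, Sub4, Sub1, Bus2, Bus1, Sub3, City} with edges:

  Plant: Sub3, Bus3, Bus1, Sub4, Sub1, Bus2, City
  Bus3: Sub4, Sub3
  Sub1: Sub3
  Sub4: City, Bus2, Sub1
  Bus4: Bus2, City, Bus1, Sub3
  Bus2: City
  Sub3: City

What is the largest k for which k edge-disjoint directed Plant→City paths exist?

4

Assign every edge capacity 1; by Menger, the answer equals the max flow.
Path Plant→City (+1); total 1.
Path Plant→Sub4→City (+1); total 2.
Path Plant→Bus2→City (+1); total 3.
Path Plant→Sub3→City (+1); total 4.
No residual Plant→City path; max flow = 4.
Certifying cut of size 4: {Bus2→City, Plant→City, Sub3→City, Sub4→City}.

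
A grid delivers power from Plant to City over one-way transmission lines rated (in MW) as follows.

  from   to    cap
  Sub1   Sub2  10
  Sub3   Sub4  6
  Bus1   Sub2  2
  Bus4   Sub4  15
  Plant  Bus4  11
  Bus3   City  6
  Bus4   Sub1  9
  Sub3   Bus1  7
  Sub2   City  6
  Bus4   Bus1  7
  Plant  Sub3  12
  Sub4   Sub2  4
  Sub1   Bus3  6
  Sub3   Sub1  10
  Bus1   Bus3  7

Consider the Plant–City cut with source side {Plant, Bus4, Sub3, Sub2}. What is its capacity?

60

Edges leaving {Plant, Bus4, Sub3, Sub2}: Bus4→Bus1 (7), Bus4→Sub1 (9), Bus4→Sub4 (15), Sub3→Bus1 (7), Sub3→Sub1 (10), Sub3→Sub4 (6), Sub2→City (6).
Cut capacity = 7 + 9 + 15 + 7 + 10 + 6 + 6 = 60.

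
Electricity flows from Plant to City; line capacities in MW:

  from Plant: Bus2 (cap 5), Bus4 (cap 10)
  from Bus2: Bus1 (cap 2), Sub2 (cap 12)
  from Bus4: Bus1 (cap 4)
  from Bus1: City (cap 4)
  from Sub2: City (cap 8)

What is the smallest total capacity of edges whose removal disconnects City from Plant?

9

Augment Plant→Bus2→Bus1→City: bottleneck 2, flow now 2.
Augment Plant→Bus2→Sub2→City: bottleneck 3, flow now 5.
Augment Plant→Bus4→Bus1→City: bottleneck 2, flow now 7.
Augment Plant→Bus4→Bus1→Bus2→Sub2→City: bottleneck 2, flow now 9. (uses reverse residual edge)
No augmenting path remains; maximum flow = 9.
By max-flow min-cut, the minimum cut capacity equals the max flow.
In the residual graph, reachable from Plant: {Plant, Bus4}.
Min-cut edges: Plant→Bus2 (5), Bus4→Bus1 (4); capacity 5 + 4 = 9.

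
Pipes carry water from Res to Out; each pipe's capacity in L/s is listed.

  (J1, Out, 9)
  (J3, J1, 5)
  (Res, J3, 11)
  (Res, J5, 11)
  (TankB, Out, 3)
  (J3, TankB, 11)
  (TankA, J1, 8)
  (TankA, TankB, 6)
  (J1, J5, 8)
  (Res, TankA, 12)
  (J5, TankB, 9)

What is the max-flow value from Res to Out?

Augment Res→J5→TankB→Out: bottleneck 3, flow now 3.
Augment Res→J3→J1→Out: bottleneck 5, flow now 8.
Augment Res→TankA→J1→Out: bottleneck 4, flow now 12.
No augmenting path remains; maximum flow = 12.
In the residual graph, reachable from Res: {Res, J5, J3, TankA, J1, TankB}.
Min-cut edges: J1→Out (9), TankB→Out (3); capacity 9 + 3 = 12.
This cut is saturated, so no flow can exceed 12.

12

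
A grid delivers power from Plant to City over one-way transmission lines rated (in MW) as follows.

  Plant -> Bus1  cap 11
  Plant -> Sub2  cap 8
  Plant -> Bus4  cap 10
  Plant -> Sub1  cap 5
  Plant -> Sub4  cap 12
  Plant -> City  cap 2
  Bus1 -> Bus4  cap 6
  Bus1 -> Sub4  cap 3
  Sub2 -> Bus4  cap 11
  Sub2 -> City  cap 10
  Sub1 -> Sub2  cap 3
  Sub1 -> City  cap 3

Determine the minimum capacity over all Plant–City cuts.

Augment Plant→City: bottleneck 2, flow now 2.
Augment Plant→Sub2→City: bottleneck 8, flow now 10.
Augment Plant→Sub1→City: bottleneck 3, flow now 13.
Augment Plant→Sub1→Sub2→City: bottleneck 2, flow now 15.
No augmenting path remains; maximum flow = 15.
By max-flow min-cut, the minimum cut capacity equals the max flow.
In the residual graph, reachable from Plant: {Plant, Bus1, Bus4, Sub4}.
Min-cut edges: Plant→Sub2 (8), Plant→Sub1 (5), Plant→City (2); capacity 8 + 5 + 2 = 15.

15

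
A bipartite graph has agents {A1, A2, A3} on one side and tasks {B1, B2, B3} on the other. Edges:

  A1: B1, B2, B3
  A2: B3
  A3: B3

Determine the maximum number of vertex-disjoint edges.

2

Unit-capacity flow: source→left, listed edges, right→sink; max matching = max flow.
Augmenting path A1→B1 (+1); matched 1.
Augmenting path A2→B3 (+1); matched 2.
No augmenting path remains; maximum matching = 2.
König certificate: {A1, B3} is a vertex cover of size 2 (every listed pair touches it), so no matching can be larger.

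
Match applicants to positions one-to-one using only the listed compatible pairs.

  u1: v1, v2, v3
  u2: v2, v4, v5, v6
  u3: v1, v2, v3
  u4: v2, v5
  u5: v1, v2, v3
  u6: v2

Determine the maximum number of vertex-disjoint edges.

Unit-capacity flow: source→left, listed edges, right→sink; max matching = max flow.
Augmenting path u1→v1 (+1); matched 1.
Augmenting path u2→v2 (+1); matched 2.
Augmenting path u3→v3 (+1); matched 3.
Augmenting path u4→v5 (+1); matched 4.
Augmenting path u5→v2→u2→v4 (+1); matched 5.
No augmenting path remains; maximum matching = 5.
König certificate: {u2, u4, v1, v2, v3} is a vertex cover of size 5 (every listed pair touches it), so no matching can be larger.

5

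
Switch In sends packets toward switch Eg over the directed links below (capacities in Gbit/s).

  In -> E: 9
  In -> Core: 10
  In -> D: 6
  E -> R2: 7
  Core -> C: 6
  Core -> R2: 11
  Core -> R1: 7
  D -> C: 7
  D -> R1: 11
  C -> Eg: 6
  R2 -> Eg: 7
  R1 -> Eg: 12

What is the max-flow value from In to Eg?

Augment In→E→R2→Eg: bottleneck 7, flow now 7.
Augment In→Core→C→Eg: bottleneck 6, flow now 13.
Augment In→Core→R1→Eg: bottleneck 4, flow now 17.
Augment In→D→R1→Eg: bottleneck 6, flow now 23.
No augmenting path remains; maximum flow = 23.
In the residual graph, reachable from In: {In, E}.
Min-cut edges: In→Core (10), In→D (6), E→R2 (7); capacity 10 + 6 + 7 = 23.
This cut is saturated, so no flow can exceed 23.

23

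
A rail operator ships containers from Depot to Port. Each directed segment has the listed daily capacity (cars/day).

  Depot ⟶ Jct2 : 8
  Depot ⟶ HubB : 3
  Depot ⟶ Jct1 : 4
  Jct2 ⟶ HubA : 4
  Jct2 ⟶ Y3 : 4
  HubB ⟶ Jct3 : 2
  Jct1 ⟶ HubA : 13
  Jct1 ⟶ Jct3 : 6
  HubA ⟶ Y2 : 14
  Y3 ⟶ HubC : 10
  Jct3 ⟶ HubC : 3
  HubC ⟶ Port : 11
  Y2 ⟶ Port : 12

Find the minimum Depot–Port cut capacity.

Augment Depot→Jct2→HubA→Y2→Port: bottleneck 4, flow now 4.
Augment Depot→Jct2→Y3→HubC→Port: bottleneck 4, flow now 8.
Augment Depot→HubB→Jct3→HubC→Port: bottleneck 2, flow now 10.
Augment Depot→Jct1→HubA→Y2→Port: bottleneck 4, flow now 14.
No augmenting path remains; maximum flow = 14.
By max-flow min-cut, the minimum cut capacity equals the max flow.
In the residual graph, reachable from Depot: {Depot, HubB}.
Min-cut edges: Depot→Jct2 (8), Depot→Jct1 (4), HubB→Jct3 (2); capacity 8 + 4 + 2 = 14.

14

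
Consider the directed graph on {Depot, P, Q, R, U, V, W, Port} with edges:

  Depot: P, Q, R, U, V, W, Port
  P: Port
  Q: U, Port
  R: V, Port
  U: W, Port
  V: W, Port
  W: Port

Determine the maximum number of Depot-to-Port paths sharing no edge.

7

Assign every edge capacity 1; by Menger, the answer equals the max flow.
Path Depot→Port (+1); total 1.
Path Depot→P→Port (+1); total 2.
Path Depot→Q→Port (+1); total 3.
Path Depot→R→Port (+1); total 4.
Path Depot→U→Port (+1); total 5.
Path Depot→V→Port (+1); total 6.
Path Depot→W→Port (+1); total 7.
No residual Depot→Port path; max flow = 7.
Certifying cut of size 7: {Depot→P, Depot→Port, Depot→Q, Depot→R, Depot→U, Depot→V, Depot→W}.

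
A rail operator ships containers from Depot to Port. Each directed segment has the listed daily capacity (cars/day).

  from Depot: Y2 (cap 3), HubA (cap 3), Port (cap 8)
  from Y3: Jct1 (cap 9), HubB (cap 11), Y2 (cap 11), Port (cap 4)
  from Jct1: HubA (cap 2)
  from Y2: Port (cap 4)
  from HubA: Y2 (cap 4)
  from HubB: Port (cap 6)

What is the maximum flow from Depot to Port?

Augment Depot→Port: bottleneck 8, flow now 8.
Augment Depot→Y2→Port: bottleneck 3, flow now 11.
Augment Depot→HubA→Y2→Port: bottleneck 1, flow now 12.
No augmenting path remains; maximum flow = 12.
In the residual graph, reachable from Depot: {Depot, Y2, HubA}.
Min-cut edges: Depot→Port (8), Y2→Port (4); capacity 8 + 4 = 12.
This cut is saturated, so no flow can exceed 12.

12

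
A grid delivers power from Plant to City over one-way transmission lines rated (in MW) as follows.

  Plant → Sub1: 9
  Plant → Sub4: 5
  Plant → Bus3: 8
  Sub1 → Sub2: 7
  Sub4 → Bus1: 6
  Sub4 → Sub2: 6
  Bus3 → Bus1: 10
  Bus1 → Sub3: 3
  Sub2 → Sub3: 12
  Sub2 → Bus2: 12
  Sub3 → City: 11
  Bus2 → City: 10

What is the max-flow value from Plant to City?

15

Augment Plant→Sub1→Sub2→Sub3→City: bottleneck 7, flow now 7.
Augment Plant→Sub4→Bus1→Sub3→City: bottleneck 3, flow now 10.
Augment Plant→Sub4→Sub2→Sub3→City: bottleneck 1, flow now 11.
Augment Plant→Sub4→Sub2→Bus2→City: bottleneck 1, flow now 12.
Augment Plant→Bus3→Bus1→Sub4→Sub2→Bus2→City: bottleneck 3, flow now 15. (uses reverse residual edge)
No augmenting path remains; maximum flow = 15.
In the residual graph, reachable from Plant: {Plant, Sub1, Bus3, Bus1}.
Min-cut edges: Plant→Sub4 (5), Sub1→Sub2 (7), Bus1→Sub3 (3); capacity 5 + 7 + 3 = 15.
This cut is saturated, so no flow can exceed 15.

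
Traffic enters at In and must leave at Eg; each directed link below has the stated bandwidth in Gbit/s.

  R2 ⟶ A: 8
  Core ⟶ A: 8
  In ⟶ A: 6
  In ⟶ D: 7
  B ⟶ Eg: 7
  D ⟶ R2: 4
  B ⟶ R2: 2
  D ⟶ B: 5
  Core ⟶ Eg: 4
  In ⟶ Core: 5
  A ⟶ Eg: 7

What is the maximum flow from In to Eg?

16

Augment In→Core→Eg: bottleneck 4, flow now 4.
Augment In→A→Eg: bottleneck 6, flow now 10.
Augment In→D→B→Eg: bottleneck 5, flow now 15.
Augment In→Core→A→Eg: bottleneck 1, flow now 16.
No augmenting path remains; maximum flow = 16.
In the residual graph, reachable from In: {In, D, R2, Core, A}.
Min-cut edges: D→B (5), Core→Eg (4), A→Eg (7); capacity 5 + 4 + 7 = 16.
This cut is saturated, so no flow can exceed 16.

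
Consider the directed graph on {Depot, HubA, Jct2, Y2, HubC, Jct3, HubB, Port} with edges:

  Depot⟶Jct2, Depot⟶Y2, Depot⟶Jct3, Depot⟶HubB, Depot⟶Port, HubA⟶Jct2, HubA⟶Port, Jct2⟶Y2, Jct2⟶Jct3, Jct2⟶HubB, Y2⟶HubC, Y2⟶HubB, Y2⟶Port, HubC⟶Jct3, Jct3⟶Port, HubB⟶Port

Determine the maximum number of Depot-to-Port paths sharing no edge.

4

Assign every edge capacity 1; by Menger, the answer equals the max flow.
Path Depot→Port (+1); total 1.
Path Depot→Y2→Port (+1); total 2.
Path Depot→Jct3→Port (+1); total 3.
Path Depot→HubB→Port (+1); total 4.
No residual Depot→Port path; max flow = 4.
Certifying cut of size 4: {Depot→Port, HubB→Port, Jct3→Port, Y2→Port}.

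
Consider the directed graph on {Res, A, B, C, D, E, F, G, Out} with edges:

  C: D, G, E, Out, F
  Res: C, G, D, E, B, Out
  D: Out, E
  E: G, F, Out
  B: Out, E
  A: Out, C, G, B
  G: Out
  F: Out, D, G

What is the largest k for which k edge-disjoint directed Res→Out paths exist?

Assign every edge capacity 1; by Menger, the answer equals the max flow.
Path Res→Out (+1); total 1.
Path Res→B→Out (+1); total 2.
Path Res→C→Out (+1); total 3.
Path Res→D→Out (+1); total 4.
Path Res→E→Out (+1); total 5.
Path Res→G→Out (+1); total 6.
No residual Res→Out path; max flow = 6.
Certifying cut of size 6: {Res→B, Res→C, Res→D, Res→E, Res→G, Res→Out}.

6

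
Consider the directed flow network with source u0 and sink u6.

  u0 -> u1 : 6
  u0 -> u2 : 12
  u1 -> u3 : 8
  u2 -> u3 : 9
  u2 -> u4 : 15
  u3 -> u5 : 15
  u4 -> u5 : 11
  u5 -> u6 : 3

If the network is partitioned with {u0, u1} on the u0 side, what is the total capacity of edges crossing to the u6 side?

Edges leaving {u0, u1}: u0→u2 (12), u1→u3 (8).
Cut capacity = 12 + 8 = 20.

20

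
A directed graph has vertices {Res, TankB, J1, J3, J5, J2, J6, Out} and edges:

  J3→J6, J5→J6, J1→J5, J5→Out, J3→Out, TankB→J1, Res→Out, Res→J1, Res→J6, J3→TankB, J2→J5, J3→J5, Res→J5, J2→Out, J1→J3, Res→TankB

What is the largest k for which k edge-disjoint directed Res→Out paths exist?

Assign every edge capacity 1; by Menger, the answer equals the max flow.
Path Res→Out (+1); total 1.
Path Res→J5→Out (+1); total 2.
Path Res→J1→J3→Out (+1); total 3.
No residual Res→Out path; max flow = 3.
Certifying cut of size 3: {J1→J3, J5→Out, Res→Out}.

3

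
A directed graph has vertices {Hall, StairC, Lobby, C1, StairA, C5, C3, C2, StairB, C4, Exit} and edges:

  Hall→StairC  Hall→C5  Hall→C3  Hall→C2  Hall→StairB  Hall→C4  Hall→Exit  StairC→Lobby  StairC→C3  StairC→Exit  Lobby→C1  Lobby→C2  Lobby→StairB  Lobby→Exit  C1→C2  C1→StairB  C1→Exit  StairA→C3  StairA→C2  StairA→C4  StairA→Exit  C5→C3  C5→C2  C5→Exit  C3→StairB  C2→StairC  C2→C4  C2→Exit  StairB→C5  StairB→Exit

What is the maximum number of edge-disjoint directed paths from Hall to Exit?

6

Assign every edge capacity 1; by Menger, the answer equals the max flow.
Path Hall→Exit (+1); total 1.
Path Hall→StairC→Exit (+1); total 2.
Path Hall→C5→Exit (+1); total 3.
Path Hall→C2→Exit (+1); total 4.
Path Hall→StairB→Exit (+1); total 5.
Path Hall→C3→StairB→C5→C2→StairC→Lobby→Exit (+1); total 6.
No residual Hall→Exit path; max flow = 6.
Certifying cut of size 6: {Hall→C2, Hall→C3, Hall→C5, Hall→Exit, Hall→StairB, Hall→StairC}.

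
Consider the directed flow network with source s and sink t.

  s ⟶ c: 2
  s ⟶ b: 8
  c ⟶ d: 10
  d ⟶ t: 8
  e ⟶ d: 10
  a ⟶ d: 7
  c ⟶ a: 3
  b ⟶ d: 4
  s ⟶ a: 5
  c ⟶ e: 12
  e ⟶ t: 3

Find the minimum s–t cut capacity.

Augment s→a→d→t: bottleneck 5, flow now 5.
Augment s→b→d→t: bottleneck 3, flow now 8.
Augment s→c→e→t: bottleneck 2, flow now 10.
No augmenting path remains; maximum flow = 10.
By max-flow min-cut, the minimum cut capacity equals the max flow.
In the residual graph, reachable from s: {s, a, b, d}.
Min-cut edges: s→c (2), d→t (8); capacity 2 + 8 = 10.

10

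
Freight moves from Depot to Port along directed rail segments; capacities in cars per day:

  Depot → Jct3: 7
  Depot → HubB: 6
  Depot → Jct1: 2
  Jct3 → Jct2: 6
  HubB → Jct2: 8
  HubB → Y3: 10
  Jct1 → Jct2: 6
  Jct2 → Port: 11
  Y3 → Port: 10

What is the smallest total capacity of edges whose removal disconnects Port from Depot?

14

Augment Depot→Jct3→Jct2→Port: bottleneck 6, flow now 6.
Augment Depot→HubB→Jct2→Port: bottleneck 5, flow now 11.
Augment Depot→HubB→Y3→Port: bottleneck 1, flow now 12.
Augment Depot→Jct1→Jct2→HubB→Y3→Port: bottleneck 2, flow now 14. (uses reverse residual edge)
No augmenting path remains; maximum flow = 14.
By max-flow min-cut, the minimum cut capacity equals the max flow.
In the residual graph, reachable from Depot: {Depot, Jct3}.
Min-cut edges: Depot→HubB (6), Depot→Jct1 (2), Jct3→Jct2 (6); capacity 6 + 2 + 6 = 14.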